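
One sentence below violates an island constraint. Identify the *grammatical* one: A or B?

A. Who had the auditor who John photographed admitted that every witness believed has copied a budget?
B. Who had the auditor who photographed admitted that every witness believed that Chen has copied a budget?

A

In B, the wh-phrase is extracted from inside a complex-NP island (relative clause) (introduced by "who"), which blocks movement.
In A, the extraction path crosses only that-complement boundaries, which are transparent.
So A is grammatical.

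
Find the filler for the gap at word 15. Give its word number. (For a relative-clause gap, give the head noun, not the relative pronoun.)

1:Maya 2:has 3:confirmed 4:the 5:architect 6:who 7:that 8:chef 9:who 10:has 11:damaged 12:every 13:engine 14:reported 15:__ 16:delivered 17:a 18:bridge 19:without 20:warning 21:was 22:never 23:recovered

5

The gap at 15 is the subject of "delivered", inside a relative clause.
The relative pronoun is "who" (word 6); it is bound by the head noun immediately before it.
Its filler is the head noun "architect", at word 5.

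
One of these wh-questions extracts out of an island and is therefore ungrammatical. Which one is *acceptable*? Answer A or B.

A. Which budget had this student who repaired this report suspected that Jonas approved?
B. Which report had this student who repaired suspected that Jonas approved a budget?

A

In B, the wh-phrase is extracted from inside a complex-NP island (relative clause) (introduced by "who"), which blocks movement.
In A, the extraction path crosses only that-complement boundaries, which are transparent.
So A is grammatical.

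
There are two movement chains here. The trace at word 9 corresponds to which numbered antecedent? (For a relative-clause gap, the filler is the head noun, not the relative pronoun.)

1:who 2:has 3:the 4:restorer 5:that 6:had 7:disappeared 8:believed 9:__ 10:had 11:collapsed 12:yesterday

The marked gap is the subject of "collapsed".
Its filler is the fronted wh-phrase "who", at word 1.
(The other dependency links word 4 to a gap after word 5.)

1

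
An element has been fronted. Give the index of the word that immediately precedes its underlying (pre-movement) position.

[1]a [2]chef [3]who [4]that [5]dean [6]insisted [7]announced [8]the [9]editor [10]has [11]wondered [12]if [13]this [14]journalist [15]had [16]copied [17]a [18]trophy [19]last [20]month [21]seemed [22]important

The displaced element is "a chef" (word 2).
It is linked across 1 clause boundary (Ø).
It functions as the subject of "announced", so the gap sits immediately after word 6 ("insisted").
Base order: That dean insisted that a chef announced the editor has wondered if this journalist had copied a trophy last month.

6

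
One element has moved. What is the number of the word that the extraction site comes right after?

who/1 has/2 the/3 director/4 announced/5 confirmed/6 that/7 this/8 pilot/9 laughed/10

5

The displaced element is "who" (word 1).
It is linked across 1 clause boundary (Ø).
It functions as the subject of "confirmed", so the gap sits immediately after word 5 ("announced").
Base order: The director has announced that who confirmed that this pilot laughed.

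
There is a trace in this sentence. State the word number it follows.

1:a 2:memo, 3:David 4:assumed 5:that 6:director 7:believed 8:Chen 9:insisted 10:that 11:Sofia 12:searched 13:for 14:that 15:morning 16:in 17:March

13

The displaced element is "a memo" (word 2).
It is linked across 3 clause boundaries (Ø → Ø → that).
It functions as the object of the preposition "for" of "searched", so the gap sits immediately after word 13 ("for").
Base order: David assumed that director believed Chen insisted that Sofia searched for a memo that morning in March.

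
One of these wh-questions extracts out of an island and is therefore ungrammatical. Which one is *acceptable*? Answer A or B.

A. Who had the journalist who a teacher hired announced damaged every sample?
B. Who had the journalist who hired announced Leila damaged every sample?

In B, the wh-phrase is extracted from inside a complex-NP island (relative clause) (introduced by "who"), which blocks movement.
In A, the extraction path crosses only that-complement boundaries, which are transparent.
So A is grammatical.

A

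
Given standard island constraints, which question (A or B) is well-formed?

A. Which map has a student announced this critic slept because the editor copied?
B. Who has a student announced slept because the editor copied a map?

B

In A, the wh-phrase is extracted from inside an adjunct island (introduced by "because"), which blocks movement.
In B, the extraction path crosses only that-complement boundaries, which are transparent.
So B is grammatical.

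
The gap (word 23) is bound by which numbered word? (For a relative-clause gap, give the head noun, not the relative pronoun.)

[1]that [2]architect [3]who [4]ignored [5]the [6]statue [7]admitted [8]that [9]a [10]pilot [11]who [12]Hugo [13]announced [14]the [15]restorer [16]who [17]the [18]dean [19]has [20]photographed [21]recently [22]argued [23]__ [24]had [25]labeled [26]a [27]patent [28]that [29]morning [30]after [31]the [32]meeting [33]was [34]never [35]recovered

The gap at 23 is the subject of "labeled", inside a relative clause.
The relative pronoun is "who" (word 11); it is bound by the head noun immediately before it.
Its filler is the head noun "pilot", at word 10.

10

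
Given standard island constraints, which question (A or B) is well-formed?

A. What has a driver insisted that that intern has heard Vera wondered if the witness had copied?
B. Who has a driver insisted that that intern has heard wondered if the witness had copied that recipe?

B

In A, the wh-phrase is extracted from inside a wh-island (introduced by "if"), which blocks movement.
In B, the extraction path crosses only that-complement boundaries, which are transparent.
So B is grammatical.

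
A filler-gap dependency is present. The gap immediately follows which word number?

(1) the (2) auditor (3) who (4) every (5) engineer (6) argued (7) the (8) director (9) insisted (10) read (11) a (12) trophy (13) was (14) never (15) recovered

9

The displaced element is "the auditor" (word 2).
It is linked across 2 clause boundaries (Ø → Ø).
It functions as the subject of "read", so the gap sits immediately after word 9 ("insisted").
Base order: Every engineer argued the director insisted that the auditor read a trophy.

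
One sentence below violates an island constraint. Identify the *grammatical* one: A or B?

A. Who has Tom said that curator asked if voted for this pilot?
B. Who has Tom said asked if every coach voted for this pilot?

In A, the wh-phrase is extracted from inside a wh-island (introduced by "if"), which blocks movement.
In B, the extraction path crosses only that-complement boundaries, which are transparent.
So B is grammatical.

B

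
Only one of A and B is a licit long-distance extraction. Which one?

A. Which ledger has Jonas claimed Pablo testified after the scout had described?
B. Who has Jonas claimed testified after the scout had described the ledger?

B

In A, the wh-phrase is extracted from inside an adjunct island (introduced by "after"), which blocks movement.
In B, the extraction path crosses only that-complement boundaries, which are transparent.
So B is grammatical.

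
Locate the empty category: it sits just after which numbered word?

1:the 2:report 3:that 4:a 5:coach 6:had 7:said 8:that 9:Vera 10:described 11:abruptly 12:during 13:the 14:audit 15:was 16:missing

10

The displaced element is "the report" (word 2).
It is linked across 1 clause boundary (that).
It functions as the direct object of "described", so the gap sits immediately after word 10 ("described").
Base order: A coach had said that Vera described the report abruptly during the audit.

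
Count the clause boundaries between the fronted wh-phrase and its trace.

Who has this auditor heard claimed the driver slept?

1

"who" is extracted from the subject of "claimed".
Boundaries crossed, outermost first: [Ø] — 1 in total.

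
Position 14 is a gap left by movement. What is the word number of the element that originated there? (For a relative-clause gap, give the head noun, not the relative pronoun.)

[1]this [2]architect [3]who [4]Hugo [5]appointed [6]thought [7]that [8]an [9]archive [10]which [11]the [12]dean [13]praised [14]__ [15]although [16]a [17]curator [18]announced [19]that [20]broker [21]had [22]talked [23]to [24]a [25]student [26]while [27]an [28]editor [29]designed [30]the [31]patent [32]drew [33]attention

The gap at 14 is the object of "praised", inside a relative clause.
The relative pronoun is "which" (word 10); it is bound by the head noun immediately before it.
Its filler is the head noun "archive", at word 9.

9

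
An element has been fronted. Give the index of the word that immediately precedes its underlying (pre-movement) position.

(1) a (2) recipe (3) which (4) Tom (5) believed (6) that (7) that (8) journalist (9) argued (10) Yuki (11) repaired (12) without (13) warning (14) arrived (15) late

11

The displaced element is "a recipe" (word 2).
It is linked across 2 clause boundaries (that → Ø).
It functions as the direct object of "repaired", so the gap sits immediately after word 11 ("repaired").
Base order: Tom believed that that journalist argued Yuki repaired a recipe without warning.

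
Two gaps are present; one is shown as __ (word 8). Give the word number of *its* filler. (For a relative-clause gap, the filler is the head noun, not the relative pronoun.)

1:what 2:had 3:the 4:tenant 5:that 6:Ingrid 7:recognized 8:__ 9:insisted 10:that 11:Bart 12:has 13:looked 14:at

The marked gap is inside the relative clause, the direct object of "recognized".
Its filler is the head noun "tenant" (via "that"), at word 4.
(The other dependency links word 1 to a gap after word 14.)

4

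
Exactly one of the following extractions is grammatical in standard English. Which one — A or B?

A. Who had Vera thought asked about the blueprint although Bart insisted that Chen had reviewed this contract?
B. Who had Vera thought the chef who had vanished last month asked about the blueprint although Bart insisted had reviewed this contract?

A

In B, the wh-phrase is extracted from inside an adjunct island (introduced by "although"), which blocks movement.
In A, the extraction path crosses only that-complement boundaries, which are transparent.
So A is grammatical.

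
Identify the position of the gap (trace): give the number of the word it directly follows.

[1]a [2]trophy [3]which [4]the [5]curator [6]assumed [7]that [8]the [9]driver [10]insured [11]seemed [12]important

The displaced element is "a trophy" (word 2).
It is linked across 1 clause boundary (that).
It functions as the direct object of "insured", so the gap sits immediately after word 10 ("insured").
Base order: The curator assumed that the driver insured a trophy.

10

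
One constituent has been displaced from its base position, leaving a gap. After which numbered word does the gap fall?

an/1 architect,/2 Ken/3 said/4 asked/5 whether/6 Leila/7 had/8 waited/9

The displaced element is "an architect" (word 2).
It is linked across 1 clause boundary (Ø).
It functions as the subject of "asked", so the gap sits immediately after word 4 ("said").
Base order: Ken said that an architect asked whether Leila had waited.

4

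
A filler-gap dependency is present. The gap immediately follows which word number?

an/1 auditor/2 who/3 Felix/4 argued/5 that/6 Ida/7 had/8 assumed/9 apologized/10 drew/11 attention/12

9

The displaced element is "an auditor" (word 2).
It is linked across 2 clause boundaries (that → Ø).
It functions as the subject of "apologized", so the gap sits immediately after word 9 ("assumed").
Base order: Felix argued that Ida had assumed that an auditor apologized.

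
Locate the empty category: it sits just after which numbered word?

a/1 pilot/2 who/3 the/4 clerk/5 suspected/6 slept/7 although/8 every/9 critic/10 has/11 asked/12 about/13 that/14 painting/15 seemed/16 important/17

The displaced element is "a pilot" (word 2).
It is linked across 1 clause boundary (Ø).
It functions as the subject of "slept", so the gap sits immediately after word 6 ("suspected").
Base order: The clerk suspected that a pilot slept although every critic has asked about that painting.

6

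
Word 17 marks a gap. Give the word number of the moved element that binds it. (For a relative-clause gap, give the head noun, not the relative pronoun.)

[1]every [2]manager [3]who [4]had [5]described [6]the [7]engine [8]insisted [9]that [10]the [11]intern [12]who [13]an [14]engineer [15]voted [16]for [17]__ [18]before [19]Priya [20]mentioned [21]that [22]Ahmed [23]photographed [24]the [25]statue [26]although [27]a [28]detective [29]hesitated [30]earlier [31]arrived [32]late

11

The gap at 17 is the prepositional object of "voted", inside a relative clause.
The relative pronoun is "who" (word 12); it is bound by the head noun immediately before it.
Its filler is the head noun "intern", at word 11.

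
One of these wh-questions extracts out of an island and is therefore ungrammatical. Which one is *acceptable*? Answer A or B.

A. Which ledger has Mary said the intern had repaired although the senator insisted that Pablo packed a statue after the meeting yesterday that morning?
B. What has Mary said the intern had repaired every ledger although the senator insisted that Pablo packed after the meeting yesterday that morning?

A

In B, the wh-phrase is extracted from inside an adjunct island (introduced by "although"), which blocks movement.
In A, the extraction path crosses only that-complement boundaries, which are transparent.
So A is grammatical.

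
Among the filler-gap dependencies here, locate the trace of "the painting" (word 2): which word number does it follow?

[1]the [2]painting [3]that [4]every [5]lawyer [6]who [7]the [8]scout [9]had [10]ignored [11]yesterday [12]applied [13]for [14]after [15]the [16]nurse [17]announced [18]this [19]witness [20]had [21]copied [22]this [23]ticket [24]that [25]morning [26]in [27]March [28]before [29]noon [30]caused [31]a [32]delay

The displaced element is "the painting" (word 2).
It functions as the object of the preposition "for" of "applied", so the gap sits immediately after word 13 ("for").
Base order: Every lawyer who the scout had ignored yesterday applied for the painting after the nurse announced this witness had copied this ticket that morning in March before noon.

13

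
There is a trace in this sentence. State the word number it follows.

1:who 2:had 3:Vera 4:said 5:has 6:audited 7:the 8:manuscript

4

The displaced element is "who" (word 1).
It is linked across 1 clause boundary (Ø).
It functions as the subject of "audited", so the gap sits immediately after word 4 ("said").
Base order: Vera had said who has audited the manuscript.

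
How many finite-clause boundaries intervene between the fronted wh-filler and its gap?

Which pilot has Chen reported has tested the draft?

1

"which pilot" is extracted from the subject of "tested".
Boundaries crossed, outermost first: [Ø] — 1 in total.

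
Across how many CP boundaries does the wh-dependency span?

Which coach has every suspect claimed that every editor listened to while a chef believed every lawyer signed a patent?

"which coach" is extracted from the PP object of "listened".
Boundaries crossed, outermost first: [that] — 1 in total.

1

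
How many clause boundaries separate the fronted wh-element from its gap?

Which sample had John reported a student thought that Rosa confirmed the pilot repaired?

"which sample" is extracted from the object of "repaired".
Boundaries crossed, outermost first: [Ø], [that], [Ø] — 3 in total.

3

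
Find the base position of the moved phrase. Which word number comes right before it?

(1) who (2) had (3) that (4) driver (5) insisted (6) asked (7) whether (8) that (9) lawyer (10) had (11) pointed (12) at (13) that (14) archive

The displaced element is "who" (word 1).
It is linked across 1 clause boundary (Ø).
It functions as the subject of "asked", so the gap sits immediately after word 5 ("insisted").
Base order: That driver had insisted who asked whether that lawyer had pointed at that archive.

5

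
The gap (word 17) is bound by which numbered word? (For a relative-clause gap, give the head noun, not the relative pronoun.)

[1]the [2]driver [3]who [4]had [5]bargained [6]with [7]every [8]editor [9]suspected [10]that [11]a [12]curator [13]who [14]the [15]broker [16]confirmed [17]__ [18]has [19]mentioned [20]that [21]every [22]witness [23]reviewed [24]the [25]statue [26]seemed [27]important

12

The gap at 17 is the subject of "mentioned", inside a relative clause.
The relative pronoun is "who" (word 13); it is bound by the head noun immediately before it.
Its filler is the head noun "curator", at word 12.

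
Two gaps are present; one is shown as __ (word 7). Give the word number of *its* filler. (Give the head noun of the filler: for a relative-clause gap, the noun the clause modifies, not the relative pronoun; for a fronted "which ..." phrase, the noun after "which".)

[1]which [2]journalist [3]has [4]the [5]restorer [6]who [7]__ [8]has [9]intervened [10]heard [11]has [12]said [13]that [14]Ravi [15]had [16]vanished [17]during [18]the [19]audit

The marked gap is inside the relative clause, the subject of "intervened".
Its filler is the head noun "restorer" (via "who"), at word 5.
(The other dependency links word 2 to a gap after word 10.)

5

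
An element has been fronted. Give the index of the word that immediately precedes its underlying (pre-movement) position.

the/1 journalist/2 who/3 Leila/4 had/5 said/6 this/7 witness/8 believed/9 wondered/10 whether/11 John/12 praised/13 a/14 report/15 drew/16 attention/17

The displaced element is "the journalist" (word 2).
It is linked across 2 clause boundaries (Ø → Ø).
It functions as the subject of "wondered", so the gap sits immediately after word 9 ("believed").
Base order: Leila had said this witness believed that the journalist wondered whether John praised a report.

9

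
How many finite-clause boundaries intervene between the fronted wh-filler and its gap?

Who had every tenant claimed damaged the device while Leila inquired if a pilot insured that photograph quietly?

"who" is extracted from the subject of "damaged".
Boundaries crossed, outermost first: [Ø] — 1 in total.

1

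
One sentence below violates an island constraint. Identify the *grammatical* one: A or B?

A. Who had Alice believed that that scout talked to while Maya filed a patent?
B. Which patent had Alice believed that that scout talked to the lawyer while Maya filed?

In B, the wh-phrase is extracted from inside an adjunct island (introduced by "while"), which blocks movement.
In A, the extraction path crosses only that-complement boundaries, which are transparent.
So A is grammatical.

A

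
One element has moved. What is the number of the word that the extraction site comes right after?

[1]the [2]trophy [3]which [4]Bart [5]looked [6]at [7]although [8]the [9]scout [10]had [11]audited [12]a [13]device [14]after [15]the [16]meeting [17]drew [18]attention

The displaced element is "the trophy" (word 2).
It functions as the object of the preposition "at" of "looked", so the gap sits immediately after word 6 ("at").
Base order: Bart looked at the trophy although the scout had audited a device after the meeting.

6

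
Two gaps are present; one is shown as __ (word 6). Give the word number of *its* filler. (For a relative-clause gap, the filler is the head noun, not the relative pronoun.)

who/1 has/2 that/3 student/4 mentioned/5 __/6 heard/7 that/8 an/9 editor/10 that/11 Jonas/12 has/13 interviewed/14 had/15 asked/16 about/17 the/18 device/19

1

The marked gap is the subject of "heard".
Its filler is the fronted wh-phrase "who", at word 1.
(The other dependency links word 10 to a gap after word 14.)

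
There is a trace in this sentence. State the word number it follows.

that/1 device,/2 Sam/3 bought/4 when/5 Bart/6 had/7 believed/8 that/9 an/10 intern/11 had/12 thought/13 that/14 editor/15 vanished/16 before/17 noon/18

4

The displaced element is "that device" (word 2).
It functions as the direct object of "bought", so the gap sits immediately after word 4 ("bought").
Base order: Sam bought that device when Bart had believed that an intern had thought that editor vanished before noon.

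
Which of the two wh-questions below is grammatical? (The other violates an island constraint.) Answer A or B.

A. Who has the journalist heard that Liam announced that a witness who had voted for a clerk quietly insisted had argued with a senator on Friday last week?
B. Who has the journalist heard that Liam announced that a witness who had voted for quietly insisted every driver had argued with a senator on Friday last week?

A

In B, the wh-phrase is extracted from inside a complex-NP island (relative clause) (introduced by "who"), which blocks movement.
In A, the extraction path crosses only that-complement boundaries, which are transparent.
So A is grammatical.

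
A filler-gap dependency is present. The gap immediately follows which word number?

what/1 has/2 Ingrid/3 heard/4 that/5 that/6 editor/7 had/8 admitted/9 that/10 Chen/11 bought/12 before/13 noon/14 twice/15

12

The displaced element is "what" (word 1).
It is linked across 2 clause boundaries (that → that).
It functions as the direct object of "bought", so the gap sits immediately after word 12 ("bought").
Base order: Ingrid has heard that that editor had admitted that Chen bought what before noon twice.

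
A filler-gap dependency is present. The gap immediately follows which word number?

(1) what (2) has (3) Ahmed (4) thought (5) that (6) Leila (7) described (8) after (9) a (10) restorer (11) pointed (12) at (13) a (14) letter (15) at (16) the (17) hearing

7

The displaced element is "what" (word 1).
It is linked across 1 clause boundary (that).
It functions as the direct object of "described", so the gap sits immediately after word 7 ("described").
Base order: Ahmed has thought that Leila described what after a restorer pointed at a letter at the hearing.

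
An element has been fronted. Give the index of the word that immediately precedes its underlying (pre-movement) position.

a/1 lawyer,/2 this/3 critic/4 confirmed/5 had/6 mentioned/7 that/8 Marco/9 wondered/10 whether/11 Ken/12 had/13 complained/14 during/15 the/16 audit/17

5

The displaced element is "a lawyer" (word 2).
It is linked across 1 clause boundary (Ø).
It functions as the subject of "mentioned", so the gap sits immediately after word 5 ("confirmed").
Base order: This critic confirmed that a lawyer had mentioned that Marco wondered whether Ken had complained during the audit.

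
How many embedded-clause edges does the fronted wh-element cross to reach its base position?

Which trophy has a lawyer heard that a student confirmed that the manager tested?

"which trophy" is extracted from the object of "tested".
Boundaries crossed, outermost first: [that], [that] — 2 in total.

2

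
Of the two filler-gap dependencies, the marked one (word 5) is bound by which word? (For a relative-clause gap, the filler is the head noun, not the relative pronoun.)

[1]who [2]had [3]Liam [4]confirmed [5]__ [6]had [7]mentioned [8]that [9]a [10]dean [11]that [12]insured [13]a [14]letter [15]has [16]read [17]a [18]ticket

1

The marked gap is the subject of "mentioned".
Its filler is the fronted wh-phrase "who", at word 1.
(The other dependency links word 10 to a gap after word 11.)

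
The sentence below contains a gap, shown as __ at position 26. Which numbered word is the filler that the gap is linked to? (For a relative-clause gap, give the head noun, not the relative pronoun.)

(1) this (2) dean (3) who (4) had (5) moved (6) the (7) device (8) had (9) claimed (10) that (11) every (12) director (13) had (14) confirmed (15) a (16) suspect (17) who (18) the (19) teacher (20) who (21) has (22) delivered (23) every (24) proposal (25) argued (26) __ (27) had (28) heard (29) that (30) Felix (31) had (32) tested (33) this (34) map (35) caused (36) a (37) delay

The gap at 26 is the subject of "heard", inside a relative clause.
The relative pronoun is "who" (word 17); it is bound by the head noun immediately before it.
Its filler is the head noun "suspect", at word 16.

16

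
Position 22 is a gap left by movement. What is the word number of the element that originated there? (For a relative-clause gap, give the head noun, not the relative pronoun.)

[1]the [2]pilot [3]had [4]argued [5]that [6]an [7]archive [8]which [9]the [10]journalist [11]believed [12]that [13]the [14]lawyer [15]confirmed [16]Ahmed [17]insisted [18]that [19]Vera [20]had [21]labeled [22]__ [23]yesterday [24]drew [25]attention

7

The gap at 22 is the object of "labeled", inside a relative clause.
The relative pronoun is "which" (word 8); it is bound by the head noun immediately before it.
Its filler is the head noun "archive", at word 7.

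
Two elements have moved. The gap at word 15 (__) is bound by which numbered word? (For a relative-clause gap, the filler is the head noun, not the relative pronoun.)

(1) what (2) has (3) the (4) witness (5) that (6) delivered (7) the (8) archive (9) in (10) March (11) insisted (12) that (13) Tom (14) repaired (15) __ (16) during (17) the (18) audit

1

The marked gap is the direct object of "repaired".
Its filler is the fronted wh-phrase "what", at word 1.
(The other dependency links word 4 to a gap after word 5.)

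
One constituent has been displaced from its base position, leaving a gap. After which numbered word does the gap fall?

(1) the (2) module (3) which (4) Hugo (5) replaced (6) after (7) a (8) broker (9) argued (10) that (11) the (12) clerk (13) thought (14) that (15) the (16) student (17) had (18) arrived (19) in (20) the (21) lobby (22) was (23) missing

5

The displaced element is "the module" (word 2).
It functions as the direct object of "replaced", so the gap sits immediately after word 5 ("replaced").
Base order: Hugo replaced the module after a broker argued that the clerk thought that the student had arrived in the lobby.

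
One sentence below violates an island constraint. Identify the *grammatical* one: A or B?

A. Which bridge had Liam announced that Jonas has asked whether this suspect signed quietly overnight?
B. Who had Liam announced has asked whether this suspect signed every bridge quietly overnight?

In A, the wh-phrase is extracted from inside a wh-island (introduced by "whether"), which blocks movement.
In B, the extraction path crosses only that-complement boundaries, which are transparent.
So B is grammatical.

B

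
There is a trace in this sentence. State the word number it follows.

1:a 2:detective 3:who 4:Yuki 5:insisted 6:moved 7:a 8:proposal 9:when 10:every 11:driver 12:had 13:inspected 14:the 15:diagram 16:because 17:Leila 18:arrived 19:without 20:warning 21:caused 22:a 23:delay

5

The displaced element is "a detective" (word 2).
It is linked across 1 clause boundary (Ø).
It functions as the subject of "moved", so the gap sits immediately after word 5 ("insisted").
Base order: Yuki insisted that a detective moved a proposal when every driver had inspected the diagram because Leila arrived without warning.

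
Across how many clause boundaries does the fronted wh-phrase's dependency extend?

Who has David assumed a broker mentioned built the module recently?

"who" is extracted from the subject of "built".
Boundaries crossed, outermost first: [Ø], [Ø] — 2 in total.

2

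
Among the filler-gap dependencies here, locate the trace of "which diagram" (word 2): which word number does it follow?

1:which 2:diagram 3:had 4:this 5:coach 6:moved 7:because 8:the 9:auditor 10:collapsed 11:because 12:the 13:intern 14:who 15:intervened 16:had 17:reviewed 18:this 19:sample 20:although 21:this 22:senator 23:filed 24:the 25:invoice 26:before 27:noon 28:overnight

The displaced element is "which diagram" (word 2).
It functions as the direct object of "moved", so the gap sits immediately after word 6 ("moved").
Base order: This coach had moved which diagram because the auditor collapsed because the intern who intervened had reviewed this sample although this senator filed the invoice before noon overnight.

6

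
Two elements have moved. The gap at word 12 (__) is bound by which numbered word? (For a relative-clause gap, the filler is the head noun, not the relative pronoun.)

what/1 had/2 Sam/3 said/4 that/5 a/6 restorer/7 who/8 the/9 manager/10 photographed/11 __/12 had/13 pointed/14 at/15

7

The marked gap is inside the relative clause, the direct object of "photographed".
Its filler is the head noun "restorer" (via "who"), at word 7.
(The other dependency links word 1 to a gap after word 15.)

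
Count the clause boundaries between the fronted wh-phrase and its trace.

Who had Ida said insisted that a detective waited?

"who" is extracted from the subject of "insisted".
Boundaries crossed, outermost first: [Ø] — 1 in total.

1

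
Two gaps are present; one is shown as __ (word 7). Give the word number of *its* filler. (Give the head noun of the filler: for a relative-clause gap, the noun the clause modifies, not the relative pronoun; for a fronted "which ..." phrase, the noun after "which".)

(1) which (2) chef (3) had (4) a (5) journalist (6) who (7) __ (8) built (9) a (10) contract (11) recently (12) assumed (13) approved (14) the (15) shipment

The marked gap is inside the relative clause, the subject of "built".
Its filler is the head noun "journalist" (via "who"), at word 5.
(The other dependency links word 2 to a gap after word 12.)

5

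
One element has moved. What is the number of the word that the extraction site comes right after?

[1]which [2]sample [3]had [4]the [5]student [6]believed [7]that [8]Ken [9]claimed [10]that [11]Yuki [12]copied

12

The displaced element is "which sample" (word 2).
It is linked across 2 clause boundaries (that → that).
It functions as the direct object of "copied", so the gap sits immediately after word 12 ("copied").
Base order: The student had believed that Ken claimed that Yuki copied which sample.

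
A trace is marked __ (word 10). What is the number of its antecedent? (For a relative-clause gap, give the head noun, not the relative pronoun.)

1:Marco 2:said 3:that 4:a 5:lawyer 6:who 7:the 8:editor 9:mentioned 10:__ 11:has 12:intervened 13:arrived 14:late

The gap at 10 is the subject of "intervened", inside a relative clause.
The relative pronoun is "who" (word 6); it is bound by the head noun immediately before it.
Its filler is the head noun "lawyer", at word 5.

5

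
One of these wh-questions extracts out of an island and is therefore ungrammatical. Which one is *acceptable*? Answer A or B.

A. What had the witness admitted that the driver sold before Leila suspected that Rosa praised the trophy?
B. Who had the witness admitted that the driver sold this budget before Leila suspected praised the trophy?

A

In B, the wh-phrase is extracted from inside an adjunct island (introduced by "before"), which blocks movement.
In A, the extraction path crosses only that-complement boundaries, which are transparent.
So A is grammatical.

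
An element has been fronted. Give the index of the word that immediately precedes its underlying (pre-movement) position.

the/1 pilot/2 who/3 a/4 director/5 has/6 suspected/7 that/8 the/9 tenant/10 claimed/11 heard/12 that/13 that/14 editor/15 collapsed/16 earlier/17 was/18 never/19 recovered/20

The displaced element is "the pilot" (word 2).
It is linked across 2 clause boundaries (that → Ø).
It functions as the subject of "heard", so the gap sits immediately after word 11 ("claimed").
Base order: A director has suspected that the tenant claimed that the pilot heard that that editor collapsed earlier.

11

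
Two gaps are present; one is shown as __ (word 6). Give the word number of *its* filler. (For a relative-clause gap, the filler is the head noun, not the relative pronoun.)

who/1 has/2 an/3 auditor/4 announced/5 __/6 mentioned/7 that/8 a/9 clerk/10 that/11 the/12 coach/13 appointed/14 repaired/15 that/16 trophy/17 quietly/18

1

The marked gap is the subject of "mentioned".
Its filler is the fronted wh-phrase "who", at word 1.
(The other dependency links word 10 to a gap after word 14.)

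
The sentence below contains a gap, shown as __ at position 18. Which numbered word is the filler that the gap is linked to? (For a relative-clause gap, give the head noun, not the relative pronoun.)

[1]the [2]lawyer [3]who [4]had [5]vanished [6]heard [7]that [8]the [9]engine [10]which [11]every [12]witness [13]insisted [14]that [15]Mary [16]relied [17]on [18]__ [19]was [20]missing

9

The gap at 18 is the prepositional object of "relied", inside a relative clause.
The relative pronoun is "which" (word 10); it is bound by the head noun immediately before it.
Its filler is the head noun "engine", at word 9.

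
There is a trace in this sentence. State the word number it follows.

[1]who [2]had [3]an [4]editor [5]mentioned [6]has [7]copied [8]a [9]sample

5

The displaced element is "who" (word 1).
It is linked across 1 clause boundary (Ø).
It functions as the subject of "copied", so the gap sits immediately after word 5 ("mentioned").
Base order: An editor had mentioned that who has copied a sample.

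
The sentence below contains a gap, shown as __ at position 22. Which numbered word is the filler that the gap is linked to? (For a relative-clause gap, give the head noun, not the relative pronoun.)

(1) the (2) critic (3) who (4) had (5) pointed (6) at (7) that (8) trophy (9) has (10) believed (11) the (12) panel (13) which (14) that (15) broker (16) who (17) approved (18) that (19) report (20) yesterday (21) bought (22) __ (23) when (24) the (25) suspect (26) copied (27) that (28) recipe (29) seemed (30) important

The gap at 22 is the object of "bought", inside a relative clause.
The relative pronoun is "which" (word 13); it is bound by the head noun immediately before it.
Its filler is the head noun "panel", at word 12.

12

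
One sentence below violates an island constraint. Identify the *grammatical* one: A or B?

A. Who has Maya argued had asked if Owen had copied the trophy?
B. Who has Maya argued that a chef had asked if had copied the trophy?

In B, the wh-phrase is extracted from inside a wh-island (introduced by "if"), which blocks movement.
In A, the extraction path crosses only that-complement boundaries, which are transparent.
So A is grammatical.

A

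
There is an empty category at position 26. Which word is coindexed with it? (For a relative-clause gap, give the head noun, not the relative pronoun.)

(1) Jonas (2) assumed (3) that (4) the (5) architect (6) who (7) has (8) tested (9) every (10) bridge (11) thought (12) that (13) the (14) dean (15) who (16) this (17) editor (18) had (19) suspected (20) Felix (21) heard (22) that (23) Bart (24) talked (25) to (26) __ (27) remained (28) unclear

The gap at 26 is the prepositional object of "talked", inside a relative clause.
The relative pronoun is "who" (word 15); it is bound by the head noun immediately before it.
Its filler is the head noun "dean", at word 14.

14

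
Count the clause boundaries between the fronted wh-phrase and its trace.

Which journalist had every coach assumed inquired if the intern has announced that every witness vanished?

1

"which journalist" is extracted from the subject of "inquired".
Boundaries crossed, outermost first: [Ø] — 1 in total.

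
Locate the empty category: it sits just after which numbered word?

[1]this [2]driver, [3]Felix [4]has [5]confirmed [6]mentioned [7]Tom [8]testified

The displaced element is "this driver" (word 2).
It is linked across 1 clause boundary (Ø).
It functions as the subject of "mentioned", so the gap sits immediately after word 5 ("confirmed").
Base order: Felix has confirmed this driver mentioned Tom testified.

5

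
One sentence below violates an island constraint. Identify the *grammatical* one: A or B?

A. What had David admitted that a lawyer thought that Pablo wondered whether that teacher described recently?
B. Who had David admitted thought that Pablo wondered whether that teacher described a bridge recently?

In A, the wh-phrase is extracted from inside a wh-island (introduced by "whether"), which blocks movement.
In B, the extraction path crosses only that-complement boundaries, which are transparent.
So B is grammatical.

B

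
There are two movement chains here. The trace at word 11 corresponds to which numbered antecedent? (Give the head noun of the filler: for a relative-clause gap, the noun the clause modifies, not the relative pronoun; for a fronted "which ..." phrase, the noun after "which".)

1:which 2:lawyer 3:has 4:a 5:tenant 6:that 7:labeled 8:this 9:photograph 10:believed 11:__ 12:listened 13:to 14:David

The marked gap is the subject of "listened".
Its filler is the fronted wh-phrase "which lawyer", at word 2.
(The other dependency links word 5 to a gap after word 6.)

2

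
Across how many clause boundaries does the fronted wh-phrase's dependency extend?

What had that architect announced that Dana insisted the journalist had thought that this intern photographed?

3

"what" is extracted from the object of "photographed".
Boundaries crossed, outermost first: [that], [Ø], [that] — 3 in total.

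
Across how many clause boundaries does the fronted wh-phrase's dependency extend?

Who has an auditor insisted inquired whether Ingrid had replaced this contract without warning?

1

"who" is extracted from the subject of "inquired".
Boundaries crossed, outermost first: [Ø] — 1 in total.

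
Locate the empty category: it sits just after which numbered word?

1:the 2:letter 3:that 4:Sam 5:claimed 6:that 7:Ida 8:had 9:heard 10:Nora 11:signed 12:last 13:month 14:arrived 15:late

The displaced element is "the letter" (word 2).
It is linked across 2 clause boundaries (that → Ø).
It functions as the direct object of "signed", so the gap sits immediately after word 11 ("signed").
Base order: Sam claimed that Ida had heard Nora signed the letter last month.

11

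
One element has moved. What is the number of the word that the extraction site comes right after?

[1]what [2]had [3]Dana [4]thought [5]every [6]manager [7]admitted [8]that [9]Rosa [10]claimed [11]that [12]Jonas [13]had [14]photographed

The displaced element is "what" (word 1).
It is linked across 3 clause boundaries (Ø → that → that).
It functions as the direct object of "photographed", so the gap sits immediately after word 14 ("photographed").
Base order: Dana had thought every manager admitted that Rosa claimed that Jonas had photographed what.

14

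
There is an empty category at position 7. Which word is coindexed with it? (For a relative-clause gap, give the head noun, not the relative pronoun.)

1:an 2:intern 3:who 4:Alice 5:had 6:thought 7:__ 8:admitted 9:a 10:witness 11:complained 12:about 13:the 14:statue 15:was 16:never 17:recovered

The gap at 7 is the subject of "admitted", inside a relative clause.
The relative pronoun is "who" (word 3); it is bound by the head noun immediately before it.
Its filler is the head noun "intern", at word 2.

2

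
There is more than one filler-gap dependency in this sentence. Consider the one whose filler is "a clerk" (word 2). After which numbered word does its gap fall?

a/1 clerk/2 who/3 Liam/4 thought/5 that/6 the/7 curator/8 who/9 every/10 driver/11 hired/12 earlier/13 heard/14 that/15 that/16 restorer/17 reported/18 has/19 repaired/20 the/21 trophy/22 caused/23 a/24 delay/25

18

The displaced element is "a clerk" (word 2).
It is linked across 3 clause boundaries (that → that → Ø).
It functions as the subject of "repaired", so the gap sits immediately after word 18 ("reported").
Base order: Liam thought that the curator who every driver hired earlier heard that that restorer reported that a clerk has repaired the trophy.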